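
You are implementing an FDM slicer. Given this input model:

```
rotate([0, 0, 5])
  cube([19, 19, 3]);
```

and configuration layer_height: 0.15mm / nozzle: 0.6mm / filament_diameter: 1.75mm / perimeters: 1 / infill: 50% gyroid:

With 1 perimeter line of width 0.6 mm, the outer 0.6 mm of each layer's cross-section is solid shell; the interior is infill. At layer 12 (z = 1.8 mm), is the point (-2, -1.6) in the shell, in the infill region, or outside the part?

outside

At z = 1.8 mm: the 19×19 cube contributes its full rectangle; (rotated 5° about Z; rotation is an isometry so areas/perimeters/island counts are preserved). Overall, the cross-section is a single solid region. Undo the 5° rotation: the query point maps to (-2.132, -1.420) in the un-rotated model frame. The nearest boundary edge runs (0.00, 0.00)→(19.00, 0.00); distance from the point to it = 2.56 mm. The point is not inside any of the regions above, so it lies outside the cross-section (2.56 mm from the nearest boundary).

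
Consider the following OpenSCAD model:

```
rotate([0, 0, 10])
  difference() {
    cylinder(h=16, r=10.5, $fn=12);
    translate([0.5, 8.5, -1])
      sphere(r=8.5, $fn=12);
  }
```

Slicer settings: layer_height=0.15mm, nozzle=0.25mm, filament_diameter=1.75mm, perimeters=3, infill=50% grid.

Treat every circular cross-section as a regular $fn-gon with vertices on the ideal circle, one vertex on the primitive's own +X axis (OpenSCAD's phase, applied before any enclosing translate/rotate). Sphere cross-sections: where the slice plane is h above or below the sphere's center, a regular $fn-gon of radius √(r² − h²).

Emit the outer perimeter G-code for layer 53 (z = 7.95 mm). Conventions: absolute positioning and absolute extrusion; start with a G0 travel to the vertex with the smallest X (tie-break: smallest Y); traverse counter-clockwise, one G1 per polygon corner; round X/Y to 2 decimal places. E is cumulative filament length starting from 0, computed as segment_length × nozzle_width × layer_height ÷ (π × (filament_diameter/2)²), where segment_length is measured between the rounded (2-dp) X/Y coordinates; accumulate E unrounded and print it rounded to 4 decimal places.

At z = 7.95 mm: the r=10.5 cylinder contributes a regular 12-gon of circumradius 10.5; the sphere at (0.5, 8.5) is not intersected at this z (|z−center|=8.950 > r=8.5); After the difference (first − rest): none of the subtracted shapes is present at this height, so the r=10.5 cylinder is unchanged — 1 connected region; (whole slice rotated 10° about Z — lengths, areas and connectivity unchanged). The outline is a single polygon with 12 vertices. Extrusion per mm of travel: 0.25 × 0.15 / (π × 0.875²) = 0.015591. Accumulating E over each segment gives final E = 1.0168.

G0 X-10.34 Y-1.82 Z7.95
G1 X-8.04 Y-6.75 E0.0848
G1 X-3.59 Y-9.87 E0.1695
G1 X1.82 Y-10.34 E0.2542
G1 X6.75 Y-8.04 E0.3390
G1 X9.87 Y-3.59 E0.4238
G1 X10.34 Y1.82 E0.5084
G1 X8.04 Y6.75 E0.5932
G1 X3.59 Y9.87 E0.6780
G1 X-1.82 Y10.34 E0.7626
G1 X-6.75 Y8.04 E0.8474
G1 X-9.87 Y3.59 E0.9322
G1 X-10.34 Y-1.82 E1.0168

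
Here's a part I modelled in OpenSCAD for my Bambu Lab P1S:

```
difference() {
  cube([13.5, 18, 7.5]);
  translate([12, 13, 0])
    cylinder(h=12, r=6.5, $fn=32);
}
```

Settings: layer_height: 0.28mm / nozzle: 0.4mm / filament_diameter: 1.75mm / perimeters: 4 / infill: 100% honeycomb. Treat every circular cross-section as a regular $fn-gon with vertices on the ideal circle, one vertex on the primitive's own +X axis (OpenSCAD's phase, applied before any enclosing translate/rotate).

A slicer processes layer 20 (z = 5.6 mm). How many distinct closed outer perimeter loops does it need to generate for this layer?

At z = 5.6 mm: the cube (footprint 13.5×18) is included at this height; the cylinder at (12, 13): section is a regular 32-gon, circumradius r=6.5; Subtracting the remaining from the first: starting from the 13.5×18 cube, the r=6.5 cylinder at (12, 13) partially overlaps it — only the 78.91 mm² overlap (of its 131.88 mm²) is removed, clipping the outline — 1 connected region. The result has 1 disconnected region.

1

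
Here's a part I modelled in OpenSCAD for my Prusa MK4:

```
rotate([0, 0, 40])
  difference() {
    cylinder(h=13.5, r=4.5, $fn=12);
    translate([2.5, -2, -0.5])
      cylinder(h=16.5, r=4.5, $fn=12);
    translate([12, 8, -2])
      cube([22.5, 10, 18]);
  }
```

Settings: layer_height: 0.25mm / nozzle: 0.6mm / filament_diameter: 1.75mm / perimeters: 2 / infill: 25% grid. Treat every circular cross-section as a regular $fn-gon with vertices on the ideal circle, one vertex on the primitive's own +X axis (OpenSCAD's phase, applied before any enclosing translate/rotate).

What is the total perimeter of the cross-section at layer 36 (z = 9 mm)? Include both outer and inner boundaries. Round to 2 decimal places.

27.95 mm

At z = 9 mm: the cylinder: section is a regular 12-gon, circumradius r=4.5 (perimeter = 2·12·4.500·sin(180°/12) = 27.95 mm); the cylinder at (2.5, -2): section is a regular 12-gon, circumradius r=4.5 (perimeter = 2·12·4.500·sin(180°/12) = 27.95 mm); the 22.5×10 cube at (12, 8) contributes its full rectangle (perimeter 65.00 mm); Subtracting the remaining from the first: starting from the r=4.5 cylinder, the r=4.5 cylinder at (2.5, -2) partially overlaps it — only the 33.19 mm² overlap (of its 60.75 mm²) is removed, clipping the outline; the 22.5×10 cube at (12, 8) misses the remaining region (no effect) — boundary = 27.95 mm; (rotated 40° about Z; rotation is an isometry so areas/perimeters/island counts are preserved). Overall, the cross-section is a single solid region. Total boundary length (outer) = 27.95 mm.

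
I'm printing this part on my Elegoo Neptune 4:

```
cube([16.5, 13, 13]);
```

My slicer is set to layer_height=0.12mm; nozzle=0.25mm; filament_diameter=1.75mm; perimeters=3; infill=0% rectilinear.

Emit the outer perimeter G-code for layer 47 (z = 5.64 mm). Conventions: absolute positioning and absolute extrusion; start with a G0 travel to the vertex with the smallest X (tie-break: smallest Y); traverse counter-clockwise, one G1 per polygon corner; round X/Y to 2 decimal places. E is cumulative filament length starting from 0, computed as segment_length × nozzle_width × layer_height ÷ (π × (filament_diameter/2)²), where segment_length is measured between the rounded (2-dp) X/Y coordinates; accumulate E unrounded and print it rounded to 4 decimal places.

G0 X0.00 Y0.00 Z5.64
G1 X16.50 Y0.00 E0.2058
G1 X16.50 Y13.00 E0.3679
G1 X0.00 Y13.00 E0.5737
G1 X0.00 Y0.00 E0.7359

At z = 5.64 mm: the 16.5×13 cube contributes its full rectangle. The outline is a single polygon with 4 vertices. Extrusion per mm of travel: 0.25 × 0.12 / (π × 0.875²) = 0.012473. Accumulating E over each segment gives final E = 0.7359.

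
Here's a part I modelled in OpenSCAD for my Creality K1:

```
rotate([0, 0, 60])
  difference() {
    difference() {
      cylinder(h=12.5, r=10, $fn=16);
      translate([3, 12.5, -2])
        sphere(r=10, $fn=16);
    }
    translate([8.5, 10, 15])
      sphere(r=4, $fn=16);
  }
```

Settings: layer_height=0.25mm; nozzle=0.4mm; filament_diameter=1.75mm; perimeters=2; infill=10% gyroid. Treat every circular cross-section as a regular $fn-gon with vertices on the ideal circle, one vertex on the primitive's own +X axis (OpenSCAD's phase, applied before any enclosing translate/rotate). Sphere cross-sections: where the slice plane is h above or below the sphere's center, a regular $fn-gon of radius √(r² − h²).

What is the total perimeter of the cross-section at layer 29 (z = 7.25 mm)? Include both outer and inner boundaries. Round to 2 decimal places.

At z = 7.25 mm: the cylinder: section is a regular 16-gon, circumradius r=10 (perimeter = 2·16·10.000·sin(180°/16) = 62.43 mm); the r=10 sphere at (3, 12.5) slices to a regular 16-gon of circumradius 3.800 (√(r²−h²) with h=9.25 from center) (perimeter = 2·16·3.800·sin(180°/16) = 23.72 mm); After the difference (first − rest): starting from the r=10 cylinder, the r=10 sphere at (3, 12.5) partially overlaps it — only the 2.06 mm² overlap (of its 44.20 mm²) is removed, clipping the outline — boundary = 62.65 mm; the sphere at (8.5, 10) is absent (|z−center|=7.750 > r=4); After the difference (first − rest): none of the subtracted shapes is present at this height, so that combined region is unchanged — boundary = 62.65 mm; (rotated 60° about Z; rotation is an isometry so areas/perimeters/island counts are preserved). Overall, the cross-section is a single solid region. Total boundary length (outer) = 62.65 mm.

62.65 mm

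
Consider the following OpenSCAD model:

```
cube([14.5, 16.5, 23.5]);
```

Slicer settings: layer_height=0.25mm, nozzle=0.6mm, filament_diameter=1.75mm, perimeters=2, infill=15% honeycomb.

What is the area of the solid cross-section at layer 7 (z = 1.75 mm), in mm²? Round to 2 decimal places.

239.25 mm²

At z = 1.75 mm: the cube is present — its section is the full 14.5×16.5 rectangle (area 239.25 mm²). Overall, the cross-section is a single solid region. Net area = 239.25 mm².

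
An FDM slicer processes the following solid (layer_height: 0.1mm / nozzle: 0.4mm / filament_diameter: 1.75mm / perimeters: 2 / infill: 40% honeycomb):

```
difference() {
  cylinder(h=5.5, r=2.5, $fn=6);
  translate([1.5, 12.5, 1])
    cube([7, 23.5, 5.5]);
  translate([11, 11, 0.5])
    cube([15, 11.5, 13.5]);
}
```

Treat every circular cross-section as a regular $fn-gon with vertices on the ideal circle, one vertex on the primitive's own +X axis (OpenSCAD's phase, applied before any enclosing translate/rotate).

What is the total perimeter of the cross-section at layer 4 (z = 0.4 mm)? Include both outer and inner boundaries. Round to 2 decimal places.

15.00 mm

At z = 0.4 mm: the r=2.5 cylinder contributes a regular 6-gon of circumradius 2.5 (perimeter = 2·6·2.500·sin(180°/6) = 15.00 mm); the cube at (1.5, 12.5) is not intersected at this z (z outside [1, 6.5]); the cube at (11, 11) is not intersected at this z (z outside [0.5, 14]); After the difference (first − rest): none of the subtracted shapes is present at this height, so the r=2.5 cylinder is unchanged — boundary = 15.00 mm. Overall, the cross-section is a single solid region. Total boundary length (outer) = 15.00 mm.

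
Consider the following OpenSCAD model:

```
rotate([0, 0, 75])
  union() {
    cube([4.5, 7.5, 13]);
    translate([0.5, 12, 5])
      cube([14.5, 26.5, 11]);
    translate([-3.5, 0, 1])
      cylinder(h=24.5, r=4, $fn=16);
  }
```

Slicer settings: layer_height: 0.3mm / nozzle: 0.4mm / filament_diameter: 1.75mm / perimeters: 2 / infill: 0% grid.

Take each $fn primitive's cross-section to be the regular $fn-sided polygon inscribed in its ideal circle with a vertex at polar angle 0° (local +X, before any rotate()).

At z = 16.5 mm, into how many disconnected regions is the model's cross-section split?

1

At z = 16.5 mm: the cube is not intersected at this z (z outside [0, 13]); the cube at (0.5, 12) does not reach this height (z outside [5, 16]); the r=4 cylinder at (-3.5, 0) contributes a regular 16-gon of circumradius 4; Taking the union: only the r=4 cylinder at (-3.5, 0) is present, so the union is just that shape — 1 connected region; (whole slice rotated 75° about Z — lengths, areas and connectivity unchanged). The result has 1 disconnected region.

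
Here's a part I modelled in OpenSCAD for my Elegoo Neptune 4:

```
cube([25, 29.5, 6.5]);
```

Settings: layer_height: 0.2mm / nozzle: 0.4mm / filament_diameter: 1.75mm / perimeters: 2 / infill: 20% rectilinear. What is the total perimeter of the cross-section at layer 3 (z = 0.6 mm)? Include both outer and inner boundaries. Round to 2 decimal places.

At z = 0.6 mm: the cube is present — its section is the full 25×29.5 rectangle (perimeter 109.00 mm). Overall, the cross-section is a single solid region. Total boundary length (outer) = 109.00 mm.

109.00 mm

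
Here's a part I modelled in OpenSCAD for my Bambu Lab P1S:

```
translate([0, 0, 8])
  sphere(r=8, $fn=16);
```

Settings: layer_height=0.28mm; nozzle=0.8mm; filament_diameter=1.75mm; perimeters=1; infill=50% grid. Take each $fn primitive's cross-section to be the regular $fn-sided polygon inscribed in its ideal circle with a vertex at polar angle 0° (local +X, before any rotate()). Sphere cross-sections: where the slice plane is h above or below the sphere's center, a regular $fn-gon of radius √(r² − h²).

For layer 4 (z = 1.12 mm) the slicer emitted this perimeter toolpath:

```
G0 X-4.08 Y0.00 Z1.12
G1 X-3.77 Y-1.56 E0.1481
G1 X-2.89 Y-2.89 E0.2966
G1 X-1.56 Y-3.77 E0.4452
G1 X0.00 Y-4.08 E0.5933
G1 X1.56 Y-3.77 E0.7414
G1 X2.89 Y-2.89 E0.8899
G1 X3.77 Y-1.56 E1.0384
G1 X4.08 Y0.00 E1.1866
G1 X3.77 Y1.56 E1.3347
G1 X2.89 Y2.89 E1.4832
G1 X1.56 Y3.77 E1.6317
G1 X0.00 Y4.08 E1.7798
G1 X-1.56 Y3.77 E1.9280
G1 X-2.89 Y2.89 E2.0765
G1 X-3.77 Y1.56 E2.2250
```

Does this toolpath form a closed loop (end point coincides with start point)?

no

Start point (G0): (-4.08, 0.00). End point (last G1): the path does not return to the start — open.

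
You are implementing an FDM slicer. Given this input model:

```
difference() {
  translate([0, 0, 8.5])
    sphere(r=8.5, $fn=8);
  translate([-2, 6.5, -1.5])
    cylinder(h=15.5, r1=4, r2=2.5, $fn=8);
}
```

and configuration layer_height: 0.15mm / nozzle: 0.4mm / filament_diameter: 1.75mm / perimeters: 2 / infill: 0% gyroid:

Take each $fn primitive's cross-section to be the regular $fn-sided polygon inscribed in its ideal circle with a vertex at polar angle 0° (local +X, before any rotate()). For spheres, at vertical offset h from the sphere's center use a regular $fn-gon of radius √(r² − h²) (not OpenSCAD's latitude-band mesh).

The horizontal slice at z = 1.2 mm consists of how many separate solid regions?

At z = 1.2 mm: the r=8.5 sphere slices to a regular 8-gon of circumradius 4.354 (√(r²−h²) with h=7.3 from center); the cone at (-2, 6.5) contributes a regular 8-gon of circumradius 3.739 (interpolated between r1=4 and r2=2.5 at t=0.174); Subtracting the remaining from the first: starting from the r=8.5 sphere, the cone at (-2, 6.5) partially overlaps it — only the 2.21 mm² overlap (of its 39.54 mm²) is removed, clipping the outline — 1 connected region. The result has 1 disconnected region.

1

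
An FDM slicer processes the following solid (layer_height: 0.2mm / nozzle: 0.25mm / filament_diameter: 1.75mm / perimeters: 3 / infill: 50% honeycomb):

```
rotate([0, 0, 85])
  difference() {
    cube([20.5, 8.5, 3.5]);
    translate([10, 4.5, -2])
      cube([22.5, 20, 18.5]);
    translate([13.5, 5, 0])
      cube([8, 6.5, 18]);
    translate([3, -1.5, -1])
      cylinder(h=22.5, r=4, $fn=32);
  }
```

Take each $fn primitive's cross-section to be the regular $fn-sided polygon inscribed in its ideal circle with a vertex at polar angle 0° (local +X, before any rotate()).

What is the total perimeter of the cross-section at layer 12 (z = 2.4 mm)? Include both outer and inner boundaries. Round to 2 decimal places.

At z = 2.4 mm: the 20.5×8.5 cube contributes its full rectangle (perimeter 58.00 mm); the cube at (10, 4.5) (footprint 22.5×20) is included at this height (perimeter 85.00 mm); the cube at (13.5, 5) (footprint 8×6.5) is included at this height (perimeter 29.00 mm); the cylinder at (3, -1.5): section is a regular 32-gon, circumradius r=4 (perimeter = 2·32·4.000·sin(180°/32) = 25.09 mm); After the difference (first − rest): starting from the 20.5×8.5 cube, the 22.5×20 cube at (10, 4.5) partially overlaps it — only the 42.00 mm² overlap (of its 450.00 mm²) is removed, clipping the outline; the 8×6.5 cube at (13.5, 5) misses the remaining region (no effect); the r=4 cylinder at (3, -1.5) partially overlaps it — only the 12.86 mm² overlap (of its 49.94 mm²) is removed, clipping the outline — boundary = 58.32 mm; (whole slice rotated 85° about Z — lengths, areas and connectivity unchanged). Overall, the cross-section is a single solid region. Total boundary length (outer) = 58.32 mm.

58.32 mm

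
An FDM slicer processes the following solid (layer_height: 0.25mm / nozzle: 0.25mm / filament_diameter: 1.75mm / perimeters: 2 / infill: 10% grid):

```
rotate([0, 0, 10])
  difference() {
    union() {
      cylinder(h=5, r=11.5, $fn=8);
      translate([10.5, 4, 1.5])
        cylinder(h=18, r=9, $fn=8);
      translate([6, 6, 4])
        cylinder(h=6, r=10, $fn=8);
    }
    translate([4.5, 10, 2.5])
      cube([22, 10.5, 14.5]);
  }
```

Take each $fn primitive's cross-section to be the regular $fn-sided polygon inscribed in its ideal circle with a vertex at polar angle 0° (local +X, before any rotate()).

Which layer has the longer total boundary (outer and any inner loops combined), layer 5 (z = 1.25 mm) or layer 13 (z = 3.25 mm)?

layer 13 (z = 3.25 mm)

Layer 5 (z = 1.25): the cylinder: section is a regular 8-gon, circumradius r=11.5 (perimeter = 2·8·11.500·sin(180°/8) = 70.41 mm); the cylinder at (10.5, 4) is not intersected at this z (z outside [1.5, 19.5]); the cylinder at (6, 6) is absent (z outside [4, 10]); Merging all regions: only the r=11.5 cylinder is present, so the union is just that shape — boundary = 70.41 mm; the cube at (4.5, 10) is not intersected at this z (z outside [2.5, 17]); Taking the first minus the rest: none of the subtracted shapes is present at this height, so that combined region is unchanged — boundary = 70.41 mm; (rotated 10° about Z; rotation is an isometry so areas/perimeters/island counts are preserved). So its perimeter = 70.41 mm. Layer 13 (z = 3.25): the cylinder: section is a regular 8-gon, circumradius r=11.5 (perimeter = 2·8·11.500·sin(180°/8) = 70.41 mm); the cylinder at (10.5, 4): section is a regular 8-gon, circumradius r=9 (perimeter = 2·8·9.000·sin(180°/8) = 55.11 mm); the cylinder at (6, 6) does not reach this height (z outside [4, 10]); Taking the union: the regions partially overlap (shared area 89.67 mm²), so the edge portions inside another operand are dropped and the merged outline is re-measured after clipping — boundary = 88.03 mm; the cube at (4.5, 10) (footprint 22×10.5) is included at this height (perimeter 65.00 mm); Subtracting the remaining from the first: starting from that combined region, the 22×10.5 cube at (4.5, 10) partially overlaps it — only the 21.28 mm² overlap (of its 231.00 mm²) is removed, clipping the outline — boundary = 87.28 mm; (whole slice rotated 10° about Z — lengths, areas and connectivity unchanged). So its perimeter = 87.28 mm. Layer 13 is larger (87.28 vs 70.41 mm).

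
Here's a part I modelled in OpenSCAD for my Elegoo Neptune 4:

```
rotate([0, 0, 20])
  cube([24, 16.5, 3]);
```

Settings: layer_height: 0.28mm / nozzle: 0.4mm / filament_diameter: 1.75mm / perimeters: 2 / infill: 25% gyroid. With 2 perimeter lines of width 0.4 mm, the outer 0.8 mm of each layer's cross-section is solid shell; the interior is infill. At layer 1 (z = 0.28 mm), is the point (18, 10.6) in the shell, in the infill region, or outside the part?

infill

At z = 0.28 mm: the 24×16.5 cube contributes its full rectangle; (rotated 20° about Z; rotation is an isometry so areas/perimeters/island counts are preserved). Overall, the cross-section is a single solid region. Undo the 20° rotation: the query point maps to (20.540, 3.804) in the un-rotated model frame. The nearest boundary edge runs (24.00, 0.00)→(24.00, 16.50); distance from the point to it = 3.46 mm. The point is inside the cross-section and 3.46 mm from the nearest boundary — more than the 0.8 mm shell width (2 × 0.4), so it's in the infill interior.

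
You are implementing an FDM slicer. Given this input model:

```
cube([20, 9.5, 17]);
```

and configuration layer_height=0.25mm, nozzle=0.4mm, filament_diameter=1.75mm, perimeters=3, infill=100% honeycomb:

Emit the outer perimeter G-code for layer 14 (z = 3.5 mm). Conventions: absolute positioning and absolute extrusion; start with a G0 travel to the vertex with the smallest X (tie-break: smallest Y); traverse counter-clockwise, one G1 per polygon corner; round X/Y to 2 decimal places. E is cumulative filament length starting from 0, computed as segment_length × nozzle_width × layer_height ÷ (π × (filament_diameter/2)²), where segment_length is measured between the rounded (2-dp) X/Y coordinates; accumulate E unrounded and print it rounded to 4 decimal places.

G0 X0.00 Y0.00 Z3.50
G1 X20.00 Y0.00 E0.8315
G1 X20.00 Y9.50 E1.2265
G1 X0.00 Y9.50 E2.0580
G1 X0.00 Y0.00 E2.4529

At z = 3.5 mm: the 20×9.5 cube contributes its full rectangle. The outline is a single polygon with 4 vertices. Extrusion per mm of travel: 0.4 × 0.25 / (π × 0.875²) = 0.041575. Accumulating E over each segment gives final E = 2.4529.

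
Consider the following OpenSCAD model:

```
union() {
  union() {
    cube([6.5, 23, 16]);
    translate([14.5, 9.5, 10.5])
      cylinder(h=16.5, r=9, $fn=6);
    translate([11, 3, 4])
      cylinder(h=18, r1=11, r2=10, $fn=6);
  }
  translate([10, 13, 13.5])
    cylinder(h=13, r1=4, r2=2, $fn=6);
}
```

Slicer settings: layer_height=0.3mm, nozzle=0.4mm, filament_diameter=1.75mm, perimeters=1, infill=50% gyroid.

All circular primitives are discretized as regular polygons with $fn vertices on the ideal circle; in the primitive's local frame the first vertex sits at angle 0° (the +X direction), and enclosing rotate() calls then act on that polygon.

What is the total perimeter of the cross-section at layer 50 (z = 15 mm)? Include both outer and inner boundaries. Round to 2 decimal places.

101.76 mm

At z = 15 mm: the 6.5×23 cube contributes its full rectangle (perimeter 59.00 mm); the r=9 cylinder at (14.5, 9.5) contributes a regular 6-gon of circumradius 9 (perimeter = 2·6·9.000·sin(180°/6) = 54.00 mm); the cone at (11, 3): at t=0.611 of its height the radius interpolates to r₁+(r₂−r₁)t = 10.389, giving a regular 6-gon of that circumradius (perimeter = 2·6·10.389·sin(180°/6) = 62.33 mm); Taking the union: the regions partially overlap (shared area 161.72 mm²), so the edge portions inside another operand are dropped and the merged outline is re-measured after clipping — boundary = 102.61 mm; the cone at (10, 13) (r1=4→r2=2) has section circumradius 3.769 here — a regular 6-gon (perimeter = 2·6·3.769·sin(180°/6) = 22.62 mm); Taking the union: the regions partially overlap (shared area 32.11 mm²), so the edge portions inside another operand are dropped and the merged outline is re-measured after clipping — boundary (outer + 1 inner loop) = 101.76 mm. Overall, the cross-section is one region with 1 hole. Total boundary length (outer + inner) = 101.76 mm.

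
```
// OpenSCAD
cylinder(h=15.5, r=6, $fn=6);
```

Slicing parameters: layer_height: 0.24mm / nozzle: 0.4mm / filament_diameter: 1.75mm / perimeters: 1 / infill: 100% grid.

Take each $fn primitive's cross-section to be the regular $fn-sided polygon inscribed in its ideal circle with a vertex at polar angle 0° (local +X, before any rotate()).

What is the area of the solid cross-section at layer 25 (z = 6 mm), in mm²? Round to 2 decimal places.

93.53 mm²

At z = 6 mm: the cylinder: section is a regular 6-gon, circumradius r=6 (area = (6/2)·6.000²·sin(360°/6) = 93.53 mm²). Overall, the cross-section is a single solid region. Net area = 93.53 mm².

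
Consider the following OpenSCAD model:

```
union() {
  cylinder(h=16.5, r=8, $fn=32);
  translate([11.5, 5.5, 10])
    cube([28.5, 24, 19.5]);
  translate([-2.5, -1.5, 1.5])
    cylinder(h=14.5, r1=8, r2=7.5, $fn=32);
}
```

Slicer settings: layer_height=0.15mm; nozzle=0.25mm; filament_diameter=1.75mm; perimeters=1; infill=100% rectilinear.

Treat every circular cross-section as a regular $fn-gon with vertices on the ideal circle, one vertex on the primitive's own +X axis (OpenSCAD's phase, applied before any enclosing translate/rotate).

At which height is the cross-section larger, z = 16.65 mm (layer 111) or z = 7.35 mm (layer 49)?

layer 111 (z = 16.65 mm)

Layer 111 (z = 16.65): the cylinder is absent (z outside [0, 16.5]); the 28.5×24 cube at (11.5, 5.5) contributes its full rectangle (area 684.00 mm²); the cone at (-2.5, -1.5) is absent (z outside [1.5, 16]); Merging all regions: only the 28.5×24 cube at (11.5, 5.5) is present, so the union is just that shape — area = 684.00 mm². So its area = 684.00 mm². Layer 49 (z = 7.35): the r=8 cylinder gives a regular 32-gon of circumradius 8 (constant along its height) (area = (32/2)·8.000²·sin(360°/32) = 199.77 mm²); the cube at (11.5, 5.5) does not reach this height (z outside [10, 29.5]); the cone at (-2.5, -1.5): at t=0.403 of its height the radius interpolates to r₁+(r₂−r₁)t = 7.798, giving a regular 32-gon of that circumradius (area = (32/2)·7.798²·sin(360°/32) = 189.82 mm²); Combining (union): the regions partially overlap — summed areas 389.60 mm² minus the doubly-counted overlap 149.04 mm² gives 240.56 mm² — area = 240.56 mm². So its area = 240.56 mm². Layer 111 is larger (684.00 vs 240.56 mm²).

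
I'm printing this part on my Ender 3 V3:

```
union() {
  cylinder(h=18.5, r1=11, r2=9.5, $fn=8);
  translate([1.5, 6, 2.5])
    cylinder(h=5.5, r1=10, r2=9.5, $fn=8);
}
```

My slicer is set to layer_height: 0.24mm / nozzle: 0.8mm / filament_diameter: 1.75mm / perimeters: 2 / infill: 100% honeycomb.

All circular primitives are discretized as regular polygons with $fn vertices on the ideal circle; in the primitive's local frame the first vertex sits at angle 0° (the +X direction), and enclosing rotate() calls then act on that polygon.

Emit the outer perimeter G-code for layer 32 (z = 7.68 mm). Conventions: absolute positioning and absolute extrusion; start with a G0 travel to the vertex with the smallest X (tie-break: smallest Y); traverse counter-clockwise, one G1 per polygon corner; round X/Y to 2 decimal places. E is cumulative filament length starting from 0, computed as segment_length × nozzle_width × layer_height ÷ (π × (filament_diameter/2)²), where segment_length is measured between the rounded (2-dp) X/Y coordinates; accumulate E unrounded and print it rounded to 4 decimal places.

At z = 7.68 mm: the cone (r1=11→r2=9.5) has section circumradius 10.377 here — a regular 8-gon; the cone at (1.5, 6): at t=0.942 of its height the radius interpolates to r₁+(r₂−r₁)t = 9.529, giving a regular 8-gon of that circumradius; Taking the union: the regions partially overlap (shared area 165.14 mm²), so overlapping operands fuse into one piece — 1 connected region. The outline is a single polygon with 12 vertices. Extrusion per mm of travel: 0.8 × 0.24 / (π × 0.875²) = 0.079824. Accumulating E over each segment gives final E = 5.9030.

G0 X-10.38 Y0.00 Z7.68
G1 X-7.34 Y-7.34 E0.6342
G1 X0.00 Y-10.38 E1.2683
G1 X7.34 Y-7.34 E1.9025
G1 X10.38 Y0.00 E2.5367
G1 X9.46 Y2.21 E2.7278
G1 X11.03 Y6.00 E3.0553
G1 X8.24 Y12.74 E3.6375
G1 X1.50 Y15.53 E4.2198
G1 X-5.24 Y12.74 E4.8021
G1 X-8.03 Y6.00 E5.3844
G1 X-7.96 Y5.83 E5.3991
G1 X-10.38 Y0.00 E5.9030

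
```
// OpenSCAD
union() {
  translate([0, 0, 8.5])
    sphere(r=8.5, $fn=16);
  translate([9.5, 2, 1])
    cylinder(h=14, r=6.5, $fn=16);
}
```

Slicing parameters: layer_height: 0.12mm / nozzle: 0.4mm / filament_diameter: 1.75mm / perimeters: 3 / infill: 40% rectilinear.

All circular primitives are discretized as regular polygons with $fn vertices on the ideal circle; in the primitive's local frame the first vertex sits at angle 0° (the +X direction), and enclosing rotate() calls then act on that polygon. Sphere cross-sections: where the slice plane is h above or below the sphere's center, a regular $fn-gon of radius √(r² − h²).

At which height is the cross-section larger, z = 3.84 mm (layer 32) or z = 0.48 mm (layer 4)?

Layer 32 (z = 3.84): the r=8.5 sphere slices to a regular 16-gon of circumradius 7.109 (√(r²−h²) with h=4.66 from center) (area = (16/2)·7.109²·sin(360°/16) = 154.71 mm²); the cylinder at (9.5, 2): section is a regular 16-gon, circumradius r=6.5 (area = (16/2)·6.500²·sin(360°/16) = 129.35 mm²); Taking the union: the regions partially overlap — summed areas 284.06 mm² minus the doubly-counted overlap 23.78 mm² gives 260.27 mm² — area = 260.27 mm². So its area = 260.27 mm². Layer 4 (z = 0.48): the r=8.5 sphere contributes a regular 16-gon of circumradius √(8.5²−8.02²) = 2.816 (area = (16/2)·2.816²·sin(360°/16) = 24.28 mm²); the cylinder at (9.5, 2) is absent (z outside [1, 15]); Merging all regions: only the r=8.5 sphere is present, so the union is just that shape — area = 24.28 mm². So its area = 24.28 mm². Layer 32 is larger (260.27 vs 24.28 mm²).

layer 32 (z = 3.84 mm)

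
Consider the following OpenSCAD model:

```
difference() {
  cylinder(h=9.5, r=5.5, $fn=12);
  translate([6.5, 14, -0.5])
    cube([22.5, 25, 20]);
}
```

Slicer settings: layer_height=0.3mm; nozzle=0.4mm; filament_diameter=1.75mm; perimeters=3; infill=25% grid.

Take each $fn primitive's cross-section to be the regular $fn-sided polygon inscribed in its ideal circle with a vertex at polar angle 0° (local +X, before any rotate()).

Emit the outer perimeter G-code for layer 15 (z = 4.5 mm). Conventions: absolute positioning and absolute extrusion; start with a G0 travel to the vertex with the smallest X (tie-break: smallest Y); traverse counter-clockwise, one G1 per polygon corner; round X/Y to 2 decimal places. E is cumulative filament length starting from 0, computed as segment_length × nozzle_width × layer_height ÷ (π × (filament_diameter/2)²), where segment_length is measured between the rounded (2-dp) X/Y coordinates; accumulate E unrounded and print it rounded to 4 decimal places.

G0 X-5.50 Y0.00 Z4.50
G1 X-4.76 Y-2.75 E0.1421
G1 X-2.75 Y-4.76 E0.2839
G1 X0.00 Y-5.50 E0.4260
G1 X2.75 Y-4.76 E0.5681
G1 X4.76 Y-2.75 E0.7099
G1 X5.50 Y0.00 E0.8519
G1 X4.76 Y2.75 E0.9940
G1 X2.75 Y4.76 E1.1358
G1 X0.00 Y5.50 E1.2779
G1 X-2.75 Y4.76 E1.4200
G1 X-4.76 Y2.75 E1.5618
G1 X-5.50 Y0.00 E1.7039

At z = 4.5 mm: the cylinder: section is a regular 12-gon, circumradius r=5.5; the cube at (6.5, 14) (footprint 22.5×25) is included at this height; After the difference (first − rest): starting from the r=5.5 cylinder, the 22.5×25 cube at (6.5, 14) misses the remaining region (no effect) — 1 connected region. The outline is a single polygon with 12 vertices. Extrusion per mm of travel: 0.4 × 0.3 / (π × 0.875²) = 0.049890. Accumulating E over each segment gives final E = 1.7039.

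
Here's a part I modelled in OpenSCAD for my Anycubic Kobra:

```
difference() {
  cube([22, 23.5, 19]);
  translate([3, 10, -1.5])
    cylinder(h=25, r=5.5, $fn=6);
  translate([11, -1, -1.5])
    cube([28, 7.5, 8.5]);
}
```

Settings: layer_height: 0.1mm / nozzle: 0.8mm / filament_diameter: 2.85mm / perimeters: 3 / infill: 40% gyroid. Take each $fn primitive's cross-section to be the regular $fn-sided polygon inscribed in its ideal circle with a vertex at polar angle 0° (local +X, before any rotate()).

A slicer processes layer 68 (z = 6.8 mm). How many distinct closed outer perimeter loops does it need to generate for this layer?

At z = 6.8 mm: the cube is present — its section is the full 22×23.5 rectangle; the cylinder at (3, 10): section is a regular 6-gon, circumradius r=5.5; the cube at (11, -1) (footprint 28×7.5) is included at this height; Subtracting the remaining from the first: starting from the 22×23.5 cube, the r=5.5 cylinder at (3, 10) partially overlaps it — only the 67.77 mm² overlap (of its 78.59 mm²) is removed, clipping the outline; the 28×7.5 cube at (11, -1) partially overlaps it — only the 71.50 mm² overlap (of its 210.00 mm²) is removed, clipping the outline — 1 connected region. The result has 1 disconnected region.

1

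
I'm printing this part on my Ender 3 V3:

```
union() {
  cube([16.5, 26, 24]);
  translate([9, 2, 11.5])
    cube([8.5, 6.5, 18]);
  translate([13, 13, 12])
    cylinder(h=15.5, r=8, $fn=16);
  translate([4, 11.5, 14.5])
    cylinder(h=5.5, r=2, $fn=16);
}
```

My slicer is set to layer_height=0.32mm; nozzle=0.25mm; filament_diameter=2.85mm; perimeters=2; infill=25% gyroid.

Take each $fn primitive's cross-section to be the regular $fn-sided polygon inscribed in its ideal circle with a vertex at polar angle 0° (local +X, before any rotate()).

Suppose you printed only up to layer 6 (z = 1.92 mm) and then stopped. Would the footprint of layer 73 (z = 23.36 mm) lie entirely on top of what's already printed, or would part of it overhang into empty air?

part overhangs

Compare the two slices. At z = 1.92: the cube (footprint 16.5×26) is included at this height (area 429.00 mm²); the cube at (9, 2) is not intersected at this z (z outside [11.5, 29.5]); the cylinder at (13, 13) does not reach this height (z outside [12, 27.5]); the cylinder at (4, 11.5) does not reach this height (z outside [14.5, 20]); Combining (union): only the 16.5×26 cube is present, so the union is just that shape — area = 429.00 mm². At z = 23.36: the cube is present — its section is the full 16.5×26 rectangle (area 429.00 mm²); the cube at (9, 2) is present — its section is the full 8.5×6.5 rectangle (area 55.25 mm²); the cylinder at (13, 13): section is a regular 16-gon, circumradius r=8 (area = (16/2)·8.000²·sin(360°/16) = 195.93 mm²); the cylinder at (4, 11.5) is not intersected at this z (z outside [14.5, 20]); Taking the union: the regions partially overlap — summed areas 680.18 mm² minus the doubly-counted overlap 202.45 mm² gives 477.73 mm² — area = 477.73 mm². Checking containment: at z = 23.36 the cross-section extends beyond the z = 1.92 cross-section by about 48.73 mm².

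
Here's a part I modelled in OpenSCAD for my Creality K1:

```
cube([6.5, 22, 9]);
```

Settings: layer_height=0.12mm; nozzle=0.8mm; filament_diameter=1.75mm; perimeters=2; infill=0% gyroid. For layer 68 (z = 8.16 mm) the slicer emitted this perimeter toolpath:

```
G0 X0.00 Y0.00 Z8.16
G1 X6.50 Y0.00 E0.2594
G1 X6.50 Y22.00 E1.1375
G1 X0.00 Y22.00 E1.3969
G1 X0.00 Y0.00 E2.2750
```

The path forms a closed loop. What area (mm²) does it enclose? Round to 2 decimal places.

143.00 mm²

Apply the shoelace formula to the sequence of (X, Y) vertices; enclosed area = 143.00 mm².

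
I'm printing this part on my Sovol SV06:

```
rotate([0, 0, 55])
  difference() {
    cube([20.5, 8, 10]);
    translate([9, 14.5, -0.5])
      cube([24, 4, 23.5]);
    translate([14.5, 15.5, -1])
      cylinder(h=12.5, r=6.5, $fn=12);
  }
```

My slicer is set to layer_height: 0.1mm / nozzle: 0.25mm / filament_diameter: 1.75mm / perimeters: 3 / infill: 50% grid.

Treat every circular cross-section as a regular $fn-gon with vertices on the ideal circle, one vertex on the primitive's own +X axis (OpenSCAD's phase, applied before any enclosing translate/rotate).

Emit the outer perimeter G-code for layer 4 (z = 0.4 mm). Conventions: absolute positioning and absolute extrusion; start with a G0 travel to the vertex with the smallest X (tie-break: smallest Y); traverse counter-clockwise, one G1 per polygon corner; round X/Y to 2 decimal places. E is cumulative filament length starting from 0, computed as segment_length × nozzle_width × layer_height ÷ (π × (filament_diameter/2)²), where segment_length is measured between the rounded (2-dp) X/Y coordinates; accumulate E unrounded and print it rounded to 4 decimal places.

G0 X-6.55 Y4.59 Z0.40
G1 X0.00 Y0.00 E0.0831
G1 X11.76 Y16.79 E0.2962
G1 X5.21 Y21.38 E0.3793
G1 X-6.55 Y4.59 E0.5924

At z = 0.4 mm: the 20.5×8 cube contributes its full rectangle; the cube at (9, 14.5) (footprint 24×4) is included at this height; the cylinder at (14.5, 15.5): section is a regular 12-gon, circumradius r=6.5; Taking the first minus the rest: starting from the 20.5×8 cube, the 24×4 cube at (9, 14.5) misses the remaining region (no effect); the r=6.5 cylinder at (14.5, 15.5) misses the remaining region (no effect) — 1 connected region; (rotated 55° about Z; rotation is an isometry so areas/perimeters/island counts are preserved). The outline is a single polygon with 4 vertices. Extrusion per mm of travel: 0.25 × 0.1 / (π × 0.875²) = 0.010394. Accumulating E over each segment gives final E = 0.5924.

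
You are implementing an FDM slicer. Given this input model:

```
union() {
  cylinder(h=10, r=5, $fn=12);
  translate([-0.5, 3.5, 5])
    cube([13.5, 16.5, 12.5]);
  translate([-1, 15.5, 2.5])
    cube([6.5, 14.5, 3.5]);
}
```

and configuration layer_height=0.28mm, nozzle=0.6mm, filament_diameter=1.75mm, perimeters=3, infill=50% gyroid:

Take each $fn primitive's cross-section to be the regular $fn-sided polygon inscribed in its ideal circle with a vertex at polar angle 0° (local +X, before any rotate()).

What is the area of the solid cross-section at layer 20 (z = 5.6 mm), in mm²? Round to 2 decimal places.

361.03 mm²

At z = 5.6 mm: the cylinder: section is a regular 12-gon, circumradius r=5 (area = (12/2)·5.000²·sin(360°/12) = 75.00 mm²); the cube at (-0.5, 3.5) (footprint 13.5×16.5) is included at this height (area 222.75 mm²); the cube at (-1, 15.5) is present — its section is the full 6.5×14.5 rectangle (area 94.25 mm²); Combining (union): the regions partially overlap — summed areas 392.00 mm² minus the doubly-counted overlap 30.97 mm² gives 361.03 mm² — area = 361.03 mm². Overall, the cross-section is a single solid region. Net area = 361.03 mm².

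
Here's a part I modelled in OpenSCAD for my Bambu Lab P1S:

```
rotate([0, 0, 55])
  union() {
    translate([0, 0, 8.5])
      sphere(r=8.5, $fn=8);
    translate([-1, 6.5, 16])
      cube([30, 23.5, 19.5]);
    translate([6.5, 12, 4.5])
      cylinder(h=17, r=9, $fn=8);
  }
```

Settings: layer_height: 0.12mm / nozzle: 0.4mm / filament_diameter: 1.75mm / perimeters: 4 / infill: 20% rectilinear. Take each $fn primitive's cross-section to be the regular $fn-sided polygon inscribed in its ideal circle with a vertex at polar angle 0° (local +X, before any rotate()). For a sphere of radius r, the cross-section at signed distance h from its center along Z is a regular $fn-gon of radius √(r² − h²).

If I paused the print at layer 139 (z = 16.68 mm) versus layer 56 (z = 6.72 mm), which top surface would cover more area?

Layer 139 (z = 16.68): the r=8.5 sphere slices to a regular 8-gon of circumradius 2.310 (√(r²−h²) with h=8.18 from center) (area = (8/2)·2.310²·sin(360°/8) = 15.10 mm²); the cube at (-1, 6.5) (footprint 30×23.5) is included at this height (area 705.00 mm²); the r=9 cylinder at (6.5, 12) contributes a regular 8-gon of circumradius 9 (area = (8/2)·9.000²·sin(360°/8) = 229.10 mm²); Taking the union: the regions partially overlap — summed areas 949.20 mm² minus the doubly-counted overlap 195.59 mm² gives 753.61 mm² — area = 753.61 mm²; (rotated 55° about Z; rotation is an isometry so areas/perimeters/island counts are preserved). So its area = 753.61 mm². Layer 56 (z = 6.72): the r=8.5 sphere slices to a regular 8-gon of circumradius 8.312 (√(r²−h²) with h=1.78 from center) (area = (8/2)·8.312²·sin(360°/8) = 195.39 mm²); the cube at (-1, 6.5) is not intersected at this z (z outside [16, 35.5]); the r=9 cylinder at (6.5, 12) gives a regular 8-gon of circumradius 9 (constant along its height) (area = (8/2)·9.000²·sin(360°/8) = 229.10 mm²); Merging all regions: the regions partially overlap — summed areas 424.49 mm² minus the doubly-counted overlap 17.93 mm² gives 406.57 mm² — area = 406.57 mm²; (rotated 55° about Z; rotation is an isometry so areas/perimeters/island counts are preserved). So its area = 406.57 mm². Layer 139 is larger (753.61 vs 406.57 mm²).

layer 139 (z = 16.68 mm)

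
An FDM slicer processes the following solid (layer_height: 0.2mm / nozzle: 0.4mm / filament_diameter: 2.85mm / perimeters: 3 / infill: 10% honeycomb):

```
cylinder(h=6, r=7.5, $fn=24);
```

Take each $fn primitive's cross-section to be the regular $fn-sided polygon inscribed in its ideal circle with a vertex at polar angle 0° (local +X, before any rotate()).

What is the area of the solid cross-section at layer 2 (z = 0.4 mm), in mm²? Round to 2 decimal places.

At z = 0.4 mm: the r=7.5 cylinder gives a regular 24-gon of circumradius 7.5 (constant along its height) (area = (24/2)·7.500²·sin(360°/24) = 174.70 mm²). Overall, the cross-section is a single solid region. Net area = 174.70 mm².

174.70 mm²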